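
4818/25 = 192 + 18/25  =  192.72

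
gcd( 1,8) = 1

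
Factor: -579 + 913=2^1*167^1 = 334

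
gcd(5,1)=1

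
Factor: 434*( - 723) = - 2^1*3^1*7^1*31^1*241^1 = -313782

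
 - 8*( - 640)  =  5120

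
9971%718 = 637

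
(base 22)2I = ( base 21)2k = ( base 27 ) 28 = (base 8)76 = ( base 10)62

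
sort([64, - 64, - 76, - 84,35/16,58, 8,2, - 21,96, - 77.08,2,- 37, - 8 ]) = [ - 84, - 77.08, - 76, - 64, - 37, - 21, - 8,2,2,35/16,8,58,64,96]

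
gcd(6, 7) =1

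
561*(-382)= - 214302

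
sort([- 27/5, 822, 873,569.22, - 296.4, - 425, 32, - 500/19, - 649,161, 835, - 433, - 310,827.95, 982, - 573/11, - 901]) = [ - 901,-649, - 433 , - 425,-310,-296.4 , - 573/11, - 500/19 , - 27/5,32,161, 569.22, 822, 827.95,835,873, 982 ]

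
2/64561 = 2/64561=0.00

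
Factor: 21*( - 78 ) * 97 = -2^1*3^2*7^1*13^1*97^1 = - 158886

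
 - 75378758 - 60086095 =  - 135464853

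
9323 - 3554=5769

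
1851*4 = 7404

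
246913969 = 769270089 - 522356120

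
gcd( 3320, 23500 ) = 20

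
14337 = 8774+5563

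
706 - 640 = 66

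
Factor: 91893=3^1  *30631^1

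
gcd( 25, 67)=1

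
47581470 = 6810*6987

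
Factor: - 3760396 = - 2^2 * 271^1 *3469^1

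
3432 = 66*52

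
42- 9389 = - 9347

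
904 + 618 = 1522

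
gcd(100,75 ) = 25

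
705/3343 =705/3343 = 0.21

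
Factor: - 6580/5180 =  -47/37 = - 37^( - 1 )*47^1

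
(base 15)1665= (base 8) 11324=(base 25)7hk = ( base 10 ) 4820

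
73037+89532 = 162569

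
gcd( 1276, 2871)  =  319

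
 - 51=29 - 80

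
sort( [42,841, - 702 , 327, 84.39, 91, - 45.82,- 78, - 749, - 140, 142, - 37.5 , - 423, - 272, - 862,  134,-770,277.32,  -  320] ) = [- 862, - 770 , - 749, - 702, - 423,  -  320, - 272 , - 140, - 78, - 45.82,-37.5,42, 84.39,91, 134, 142,277.32 , 327, 841 ] 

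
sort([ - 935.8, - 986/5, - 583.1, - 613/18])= [-935.8, - 583.1,  -  986/5, - 613/18]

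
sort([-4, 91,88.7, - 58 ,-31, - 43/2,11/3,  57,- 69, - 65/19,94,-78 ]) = [ - 78, - 69, - 58,-31 ,  -  43/2, - 4, - 65/19,11/3, 57,  88.7,  91,  94 ] 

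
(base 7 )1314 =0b111110101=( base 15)236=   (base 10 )501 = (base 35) EB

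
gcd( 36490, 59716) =2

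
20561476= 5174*3974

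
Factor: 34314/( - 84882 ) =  - 19^1*47^( - 1) = -  19/47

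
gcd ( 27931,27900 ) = 31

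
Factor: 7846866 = 2^1*3^2*151^1*2887^1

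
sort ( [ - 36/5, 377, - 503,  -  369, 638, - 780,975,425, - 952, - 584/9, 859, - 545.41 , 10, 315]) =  [ - 952,-780,-545.41, - 503, - 369, - 584/9, - 36/5,10, 315, 377, 425, 638,859,975]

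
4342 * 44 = 191048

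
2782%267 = 112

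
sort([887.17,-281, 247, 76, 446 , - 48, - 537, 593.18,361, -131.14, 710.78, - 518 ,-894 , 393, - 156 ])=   [-894, - 537,-518 , - 281,-156, - 131.14, - 48,76,247,361,393, 446, 593.18,710.78, 887.17]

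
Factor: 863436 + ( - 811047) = 3^2*5821^1  =  52389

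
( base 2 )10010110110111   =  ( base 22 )jkj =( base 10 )9655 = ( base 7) 40102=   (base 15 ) 2CDA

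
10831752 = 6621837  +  4209915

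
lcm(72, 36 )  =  72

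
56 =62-6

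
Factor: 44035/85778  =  2^( - 1 ) * 5^1*7^(  -  1) * 11^(  -  1)*557^( - 1)*8807^1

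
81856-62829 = 19027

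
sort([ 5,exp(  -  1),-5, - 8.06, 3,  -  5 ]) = [-8.06,- 5,  -  5,exp( - 1 ),3, 5 ]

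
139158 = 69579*2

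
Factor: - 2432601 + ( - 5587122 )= - 3^1*41^1 * 113^1 * 577^1  =  -8019723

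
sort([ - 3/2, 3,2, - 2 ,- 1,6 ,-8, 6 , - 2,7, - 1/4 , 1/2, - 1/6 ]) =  [-8 , - 2 , - 2,-3/2 ,-1 , - 1/4, - 1/6, 1/2,  2 , 3, 6, 6, 7 ] 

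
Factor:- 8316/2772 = -3^1 = - 3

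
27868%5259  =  1573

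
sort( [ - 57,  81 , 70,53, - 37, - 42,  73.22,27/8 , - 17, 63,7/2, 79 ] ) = [-57,- 42, - 37, -17,27/8, 7/2,53,63,70,73.22,79 , 81]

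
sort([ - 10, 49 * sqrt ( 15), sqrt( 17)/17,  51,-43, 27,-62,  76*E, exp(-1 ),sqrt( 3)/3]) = [ -62, - 43,-10, sqrt(17)/17 , exp( - 1),  sqrt( 3)/3,27, 51, 49*sqrt( 15), 76 * E ] 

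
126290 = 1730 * 73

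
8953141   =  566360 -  - 8386781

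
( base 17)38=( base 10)59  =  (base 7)113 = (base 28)23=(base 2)111011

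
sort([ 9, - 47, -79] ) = [ - 79, - 47,9 ] 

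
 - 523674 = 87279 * ( - 6)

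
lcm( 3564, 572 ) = 46332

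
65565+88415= 153980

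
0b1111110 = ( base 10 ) 126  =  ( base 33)3R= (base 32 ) 3u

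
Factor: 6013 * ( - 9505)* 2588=-147913426220 = - 2^2*5^1*7^1*647^1*859^1*1901^1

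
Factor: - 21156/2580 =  - 41/5 =- 5^( - 1)*41^1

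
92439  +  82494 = 174933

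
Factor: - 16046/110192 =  - 2^( - 3 )*97^( - 1 )*113^1 = - 113/776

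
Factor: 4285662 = 2^1*3^1*109^1*6553^1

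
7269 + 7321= 14590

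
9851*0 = 0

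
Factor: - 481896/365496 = -3^2*23^1*157^( - 1 ) = - 207/157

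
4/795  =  4/795 = 0.01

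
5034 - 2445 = 2589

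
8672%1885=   1132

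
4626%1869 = 888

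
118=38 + 80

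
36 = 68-32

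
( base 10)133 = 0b10000101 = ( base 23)5I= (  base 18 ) 77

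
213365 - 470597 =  - 257232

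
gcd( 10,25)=5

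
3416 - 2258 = 1158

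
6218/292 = 21 + 43/146 =21.29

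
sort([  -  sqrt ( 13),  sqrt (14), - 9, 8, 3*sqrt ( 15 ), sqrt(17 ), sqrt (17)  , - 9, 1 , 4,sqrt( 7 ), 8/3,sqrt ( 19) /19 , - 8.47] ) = [ - 9, - 9,  -  8.47, - sqrt(13), sqrt(19 ) /19, 1,sqrt ( 7 ), 8/3, sqrt (14),  4, sqrt (17 ), sqrt( 17) , 8,3*sqrt(15) ] 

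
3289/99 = 299/9 = 33.22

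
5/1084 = 5/1084 = 0.00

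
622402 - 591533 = 30869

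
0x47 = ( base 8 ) 107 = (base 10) 71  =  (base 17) 43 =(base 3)2122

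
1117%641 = 476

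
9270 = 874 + 8396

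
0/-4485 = 0/1 = -  0.00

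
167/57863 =167/57863 = 0.00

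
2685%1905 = 780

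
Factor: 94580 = 2^2 * 5^1 * 4729^1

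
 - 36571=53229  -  89800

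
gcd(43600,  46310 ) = 10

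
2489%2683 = 2489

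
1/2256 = 1/2256 = 0.00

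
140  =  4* 35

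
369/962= 369/962=0.38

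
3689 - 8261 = -4572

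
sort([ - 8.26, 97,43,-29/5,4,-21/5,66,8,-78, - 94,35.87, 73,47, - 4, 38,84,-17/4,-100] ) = [- 100, - 94 , - 78  , - 8.26, - 29/5,  -  17/4, - 21/5, - 4,4,8, 35.87, 38,  43,47, 66,73, 84, 97]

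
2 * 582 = 1164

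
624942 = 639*978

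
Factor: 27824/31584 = 2^( - 1)*3^(- 1 )*7^ ( - 1)*37^1 = 37/42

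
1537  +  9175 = 10712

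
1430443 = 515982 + 914461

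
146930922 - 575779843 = - 428848921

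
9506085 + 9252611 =18758696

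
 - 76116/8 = - 19029/2 = - 9514.50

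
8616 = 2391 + 6225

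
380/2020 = 19/101=   0.19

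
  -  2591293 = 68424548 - 71015841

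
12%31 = 12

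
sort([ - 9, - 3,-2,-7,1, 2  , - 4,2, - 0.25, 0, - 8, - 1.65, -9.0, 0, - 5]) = [  -  9, - 9.0,-8, - 7, - 5, - 4, - 3,- 2, - 1.65, - 0.25,0,0, 1 , 2, 2 ] 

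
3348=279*12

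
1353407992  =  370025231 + 983382761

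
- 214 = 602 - 816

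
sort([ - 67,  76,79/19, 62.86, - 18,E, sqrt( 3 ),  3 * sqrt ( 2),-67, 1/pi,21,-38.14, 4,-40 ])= [-67,-67 ,  -  40,-38.14, -18, 1/pi , sqrt ( 3 ),E, 4, 79/19,3*sqrt( 2), 21 , 62.86, 76]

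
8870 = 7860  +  1010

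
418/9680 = 19/440 = 0.04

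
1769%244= 61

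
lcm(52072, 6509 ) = 52072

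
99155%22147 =10567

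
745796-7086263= -6340467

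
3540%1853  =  1687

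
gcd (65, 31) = 1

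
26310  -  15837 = 10473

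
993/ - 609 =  - 2+75/203 = -1.63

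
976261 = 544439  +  431822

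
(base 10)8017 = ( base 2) 1111101010001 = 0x1F51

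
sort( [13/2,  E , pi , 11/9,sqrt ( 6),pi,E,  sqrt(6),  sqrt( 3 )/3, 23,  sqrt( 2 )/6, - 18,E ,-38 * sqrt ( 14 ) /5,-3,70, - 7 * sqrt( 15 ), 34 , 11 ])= [ - 38 * sqrt( 14 ) /5, - 7 * sqrt(15 ), - 18, - 3,  sqrt(2 )/6, sqrt( 3)/3,  11/9, sqrt( 6 ),sqrt(6),E, E,E,  pi,pi, 13/2 , 11,  23, 34, 70]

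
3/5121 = 1/1707=0.00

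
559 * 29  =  16211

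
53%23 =7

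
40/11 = 40/11 = 3.64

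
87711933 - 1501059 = 86210874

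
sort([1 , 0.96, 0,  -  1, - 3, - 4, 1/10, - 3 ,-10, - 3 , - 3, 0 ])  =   [ - 10, - 4,-3, - 3, - 3, - 3,-1, 0, 0, 1/10,  0.96,1]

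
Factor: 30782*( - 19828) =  - 610345496=   - 2^3*4957^1* 15391^1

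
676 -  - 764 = 1440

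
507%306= 201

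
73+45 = 118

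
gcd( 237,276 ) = 3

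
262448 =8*32806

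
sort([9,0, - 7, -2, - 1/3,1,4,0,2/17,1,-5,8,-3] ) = [ - 7, - 5,-3,-2,-1/3, 0,0, 2/17,  1,1, 4,8,9 ]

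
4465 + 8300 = 12765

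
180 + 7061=7241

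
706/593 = 706/593 =1.19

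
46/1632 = 23/816 = 0.03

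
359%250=109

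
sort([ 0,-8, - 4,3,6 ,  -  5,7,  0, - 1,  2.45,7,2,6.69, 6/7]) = [- 8, - 5, - 4, - 1 , 0,  0 , 6/7,  2,2.45,  3,6,6.69,7,7 ] 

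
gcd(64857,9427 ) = 1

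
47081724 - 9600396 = 37481328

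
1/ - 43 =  - 1/43 =- 0.02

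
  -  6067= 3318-9385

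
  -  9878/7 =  - 9878/7 = - 1411.14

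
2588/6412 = 647/1603 = 0.40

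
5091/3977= 5091/3977 = 1.28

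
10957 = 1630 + 9327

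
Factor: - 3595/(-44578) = 5/62 = 2^(-1)*5^1*31^(  -  1 ) 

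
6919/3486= 6919/3486 = 1.98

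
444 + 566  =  1010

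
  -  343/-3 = 114 + 1/3= 114.33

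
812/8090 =406/4045  =  0.10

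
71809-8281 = 63528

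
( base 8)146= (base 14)74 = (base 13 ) 7B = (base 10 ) 102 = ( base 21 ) 4i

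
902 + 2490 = 3392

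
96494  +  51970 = 148464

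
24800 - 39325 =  - 14525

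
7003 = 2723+4280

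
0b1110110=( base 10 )118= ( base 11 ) A8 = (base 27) 4a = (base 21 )5D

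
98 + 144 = 242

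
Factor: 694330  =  2^1*5^1*7^2*13^1*109^1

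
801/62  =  801/62  =  12.92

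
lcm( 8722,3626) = 322714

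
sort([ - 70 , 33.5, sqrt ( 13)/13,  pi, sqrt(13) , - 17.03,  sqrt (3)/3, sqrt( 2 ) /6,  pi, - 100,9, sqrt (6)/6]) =[ - 100, - 70, - 17.03, sqrt( 2)/6,sqrt( 13) /13, sqrt( 6 ) /6, sqrt( 3)/3,pi,  pi, sqrt( 13) , 9, 33.5]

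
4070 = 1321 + 2749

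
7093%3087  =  919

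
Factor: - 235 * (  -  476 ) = 2^2 * 5^1*7^1*17^1 *47^1 =111860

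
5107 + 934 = 6041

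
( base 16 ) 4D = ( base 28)2L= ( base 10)77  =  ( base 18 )45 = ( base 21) 3e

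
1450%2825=1450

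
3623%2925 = 698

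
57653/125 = 461 + 28/125=461.22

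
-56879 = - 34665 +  - 22214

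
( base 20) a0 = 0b11001000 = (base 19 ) AA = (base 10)200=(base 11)172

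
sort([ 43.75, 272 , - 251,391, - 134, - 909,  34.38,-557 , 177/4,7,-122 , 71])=[-909, - 557, - 251,  -  134, - 122, 7, 34.38,43.75, 177/4,71,  272, 391]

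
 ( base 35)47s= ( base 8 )12065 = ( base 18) fh7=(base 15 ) 17ED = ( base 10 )5173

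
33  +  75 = 108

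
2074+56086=58160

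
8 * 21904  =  175232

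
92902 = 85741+7161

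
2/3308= 1/1654 = 0.00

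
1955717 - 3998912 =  - 2043195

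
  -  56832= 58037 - 114869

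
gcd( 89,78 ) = 1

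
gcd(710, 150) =10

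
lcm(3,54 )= 54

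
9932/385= 25+307/385=25.80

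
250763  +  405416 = 656179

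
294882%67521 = 24798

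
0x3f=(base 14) 47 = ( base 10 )63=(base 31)21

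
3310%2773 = 537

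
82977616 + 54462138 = 137439754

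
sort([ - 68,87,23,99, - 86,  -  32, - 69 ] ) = [  -  86, - 69 ,-68,-32, 23,  87, 99]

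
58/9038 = 29/4519 = 0.01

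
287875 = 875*329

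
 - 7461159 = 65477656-72938815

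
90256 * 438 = 39532128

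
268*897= 240396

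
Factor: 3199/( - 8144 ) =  - 2^ ( - 4)*7^1*457^1*509^(-1)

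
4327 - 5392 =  - 1065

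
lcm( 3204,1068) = 3204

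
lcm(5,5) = 5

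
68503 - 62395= 6108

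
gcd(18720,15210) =1170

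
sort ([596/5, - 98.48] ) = [ - 98.48 , 596/5] 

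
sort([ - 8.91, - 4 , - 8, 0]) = [ - 8.91, - 8, - 4,0] 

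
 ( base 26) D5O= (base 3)110021012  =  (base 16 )22EE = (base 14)338a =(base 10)8942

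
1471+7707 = 9178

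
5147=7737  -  2590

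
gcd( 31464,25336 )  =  8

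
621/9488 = 621/9488=0.07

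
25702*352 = 9047104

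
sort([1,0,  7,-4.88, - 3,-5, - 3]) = [ - 5 , - 4.88 ,  -  3,-3,0, 1 , 7 ] 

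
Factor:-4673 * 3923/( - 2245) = 5^(  -  1 )*449^( - 1 )*3923^1*4673^1 = 18332179/2245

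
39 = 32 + 7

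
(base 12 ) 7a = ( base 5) 334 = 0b1011110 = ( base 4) 1132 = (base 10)94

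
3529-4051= - 522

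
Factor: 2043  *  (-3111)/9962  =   - 2^( - 1)*3^3*61^1 * 227^1 * 293^( - 1 ) = - 373869/586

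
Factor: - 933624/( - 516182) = 466812/258091  =  2^2*3^2*61^(- 1)*4231^ ( - 1 )*12967^1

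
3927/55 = 357/5 =71.40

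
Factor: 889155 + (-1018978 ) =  - 129823 = - 197^1* 659^1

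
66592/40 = 8324/5 = 1664.80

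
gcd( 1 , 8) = 1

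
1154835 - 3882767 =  - 2727932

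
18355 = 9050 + 9305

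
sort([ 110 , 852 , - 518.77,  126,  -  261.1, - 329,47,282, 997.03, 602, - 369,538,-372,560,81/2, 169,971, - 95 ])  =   [ - 518.77, - 372, - 369, - 329, - 261.1  , - 95, 81/2, 47,110,126,169, 282, 538,560,602, 852, 971,997.03] 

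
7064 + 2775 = 9839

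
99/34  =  2 + 31/34 = 2.91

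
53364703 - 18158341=35206362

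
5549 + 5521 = 11070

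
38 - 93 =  - 55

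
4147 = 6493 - 2346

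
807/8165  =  807/8165  =  0.10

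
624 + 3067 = 3691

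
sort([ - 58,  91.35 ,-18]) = [ - 58 , - 18,  91.35] 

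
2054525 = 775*2651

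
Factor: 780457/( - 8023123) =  - 780457^1*8023123^(- 1) 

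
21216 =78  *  272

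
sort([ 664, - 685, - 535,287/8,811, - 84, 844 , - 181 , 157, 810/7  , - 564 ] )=[ - 685, -564, - 535,-181,-84,287/8,810/7,  157,664 , 811,844]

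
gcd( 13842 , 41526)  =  13842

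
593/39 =593/39 = 15.21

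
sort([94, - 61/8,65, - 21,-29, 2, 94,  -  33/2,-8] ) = [ - 29, - 21,-33/2, - 8,-61/8, 2, 65,94,  94] 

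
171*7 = 1197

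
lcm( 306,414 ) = 7038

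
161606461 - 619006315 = -457399854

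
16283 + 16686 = 32969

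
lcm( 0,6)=0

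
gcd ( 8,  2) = 2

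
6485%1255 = 210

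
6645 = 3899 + 2746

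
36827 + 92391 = 129218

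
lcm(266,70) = 1330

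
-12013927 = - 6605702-5408225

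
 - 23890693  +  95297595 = 71406902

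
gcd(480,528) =48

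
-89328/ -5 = 17865 + 3/5 =17865.60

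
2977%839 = 460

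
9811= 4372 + 5439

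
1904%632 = 8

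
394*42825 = 16873050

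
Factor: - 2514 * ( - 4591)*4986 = 2^2 * 3^3*277^1*419^1*  4591^1 = 57547285164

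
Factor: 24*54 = 2^4*3^4 = 1296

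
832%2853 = 832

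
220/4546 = 110/2273 = 0.05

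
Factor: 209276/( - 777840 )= - 113/420 = -  2^( - 2)*3^(  -  1)*5^( - 1)*7^( - 1)*113^1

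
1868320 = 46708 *40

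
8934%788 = 266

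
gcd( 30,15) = 15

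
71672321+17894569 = 89566890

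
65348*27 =1764396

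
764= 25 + 739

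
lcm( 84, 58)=2436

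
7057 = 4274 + 2783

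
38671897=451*85747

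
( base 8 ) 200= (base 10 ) 128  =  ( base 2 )10000000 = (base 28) 4G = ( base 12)A8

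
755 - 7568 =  - 6813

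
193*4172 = 805196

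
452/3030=226/1515=0.15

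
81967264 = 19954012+62013252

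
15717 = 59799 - 44082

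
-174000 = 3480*(  -  50 ) 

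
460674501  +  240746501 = 701421002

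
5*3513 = 17565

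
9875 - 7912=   1963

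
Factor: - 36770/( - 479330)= 3677/47933=3677^1*47933^( - 1) 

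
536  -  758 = -222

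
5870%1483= 1421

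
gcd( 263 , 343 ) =1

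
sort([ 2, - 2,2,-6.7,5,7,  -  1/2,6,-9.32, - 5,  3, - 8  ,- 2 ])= [ - 9.32, - 8, - 6.7,  -  5,-2,-2, - 1/2,2, 2,3,  5,6,  7 ]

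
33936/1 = 33936  =  33936.00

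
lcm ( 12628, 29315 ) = 820820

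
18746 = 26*721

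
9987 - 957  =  9030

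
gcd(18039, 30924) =2577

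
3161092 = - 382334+3543426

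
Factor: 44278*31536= 2^5*3^3*13^2*73^1*131^1 = 1396351008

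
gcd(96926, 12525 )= 1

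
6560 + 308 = 6868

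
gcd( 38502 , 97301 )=1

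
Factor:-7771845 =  - 3^1 * 5^1*518123^1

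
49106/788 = 62 + 125/394 = 62.32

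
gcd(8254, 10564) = 2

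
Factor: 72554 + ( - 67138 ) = 2^3* 677^1  =  5416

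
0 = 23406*0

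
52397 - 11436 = 40961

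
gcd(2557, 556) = 1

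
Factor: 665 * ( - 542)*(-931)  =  2^1 *5^1 *7^3*19^2*271^1  =  335560330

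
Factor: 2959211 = 281^1*10531^1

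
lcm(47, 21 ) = 987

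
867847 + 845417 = 1713264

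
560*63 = 35280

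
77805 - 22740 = 55065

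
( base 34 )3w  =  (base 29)4i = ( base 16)86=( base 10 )134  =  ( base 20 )6E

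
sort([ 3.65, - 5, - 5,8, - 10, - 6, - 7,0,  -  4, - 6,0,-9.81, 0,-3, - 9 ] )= [ - 10, - 9.81, - 9, - 7 , - 6, - 6, - 5 , - 5, - 4,- 3  ,  0, 0,  0,3.65,  8 ]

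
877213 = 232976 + 644237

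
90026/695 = 90026/695= 129.53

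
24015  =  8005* 3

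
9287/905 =10+237/905 = 10.26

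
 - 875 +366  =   - 509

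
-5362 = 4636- 9998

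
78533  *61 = 4790513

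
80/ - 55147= -1+55067/55147 = -0.00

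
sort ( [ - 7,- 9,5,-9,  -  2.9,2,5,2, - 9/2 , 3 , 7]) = [ - 9, - 9,  -  7, - 9/2, - 2.9,2  ,  2,3,5 , 5,7 ] 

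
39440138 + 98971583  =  138411721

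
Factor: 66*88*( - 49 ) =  - 2^4*3^1 * 7^2*11^2 =- 284592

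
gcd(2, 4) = 2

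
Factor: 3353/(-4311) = -7/9= - 3^( - 2 )*7^1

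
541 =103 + 438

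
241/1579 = 241/1579 = 0.15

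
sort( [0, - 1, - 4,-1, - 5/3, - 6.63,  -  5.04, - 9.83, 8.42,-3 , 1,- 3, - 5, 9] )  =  [-9.83, - 6.63,  -  5.04, - 5, - 4, - 3, - 3, - 5/3, - 1, - 1,0,1, 8.42,9 ]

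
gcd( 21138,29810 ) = 542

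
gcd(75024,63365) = 1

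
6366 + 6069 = 12435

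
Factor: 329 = 7^1*47^1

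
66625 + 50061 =116686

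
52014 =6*8669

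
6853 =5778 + 1075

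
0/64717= 0=0.00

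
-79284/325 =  - 79284/325 = - 243.95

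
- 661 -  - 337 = - 324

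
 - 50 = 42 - 92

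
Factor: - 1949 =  - 1949^1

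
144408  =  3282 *44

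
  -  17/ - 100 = 17/100 = 0.17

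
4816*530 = 2552480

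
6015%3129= 2886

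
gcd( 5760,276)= 12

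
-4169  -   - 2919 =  - 1250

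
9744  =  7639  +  2105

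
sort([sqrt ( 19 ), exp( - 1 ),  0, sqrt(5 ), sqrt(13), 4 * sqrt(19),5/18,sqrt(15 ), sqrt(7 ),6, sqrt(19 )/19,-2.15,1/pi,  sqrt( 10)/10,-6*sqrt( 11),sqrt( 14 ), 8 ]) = [ - 6 * sqrt(11),- 2.15, 0,sqrt(19)/19,5/18,  sqrt(10 )/10, 1/pi,  exp( - 1 ), sqrt(5 ), sqrt( 7) , sqrt ( 13),sqrt(14), sqrt( 15 ),sqrt( 19 ), 6,  8, 4*sqrt(19) ]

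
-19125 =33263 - 52388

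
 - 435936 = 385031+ - 820967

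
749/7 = 107=107.00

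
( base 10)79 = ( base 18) 47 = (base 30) 2j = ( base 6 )211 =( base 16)4f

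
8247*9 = 74223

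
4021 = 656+3365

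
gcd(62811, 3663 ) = 9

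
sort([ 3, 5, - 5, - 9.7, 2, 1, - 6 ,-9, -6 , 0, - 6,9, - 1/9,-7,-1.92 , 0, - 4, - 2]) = [ - 9.7, - 9,-7, - 6, - 6, - 6,-5, - 4, - 2 , - 1.92,-1/9 , 0,0,  1,2,3 , 5, 9]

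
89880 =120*749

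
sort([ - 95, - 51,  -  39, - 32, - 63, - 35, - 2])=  [ - 95,  -  63, - 51 ,  -  39, - 35, - 32, - 2 ]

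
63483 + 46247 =109730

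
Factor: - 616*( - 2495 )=2^3*5^1*7^1*11^1*499^1 = 1536920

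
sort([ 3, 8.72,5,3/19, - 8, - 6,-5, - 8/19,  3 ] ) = [ - 8 , - 6,-5  , - 8/19,3/19,3,3,5,8.72] 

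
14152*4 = 56608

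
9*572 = 5148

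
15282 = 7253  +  8029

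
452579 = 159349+293230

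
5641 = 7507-1866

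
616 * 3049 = 1878184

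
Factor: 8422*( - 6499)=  - 2^1*67^1*97^1 * 4211^1 = -  54734578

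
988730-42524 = 946206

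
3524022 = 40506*87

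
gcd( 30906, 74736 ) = 18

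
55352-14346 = 41006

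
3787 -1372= 2415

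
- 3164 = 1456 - 4620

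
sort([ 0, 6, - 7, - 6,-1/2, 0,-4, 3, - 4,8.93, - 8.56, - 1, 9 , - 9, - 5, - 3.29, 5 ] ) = [ - 9,-8.56,-7, - 6, - 5, - 4 , - 4,-3.29, - 1, - 1/2, 0, 0,3, 5, 6 , 8.93, 9]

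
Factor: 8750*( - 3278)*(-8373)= 240158572500 =2^2*3^1*5^4*7^1*11^1*149^1*2791^1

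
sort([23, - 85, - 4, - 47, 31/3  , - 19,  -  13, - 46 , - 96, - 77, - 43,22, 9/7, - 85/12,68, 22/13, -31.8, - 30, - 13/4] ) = [  -  96, -85 , - 77, - 47,-46, - 43, - 31.8, - 30, - 19, - 13, - 85/12, - 4, - 13/4, 9/7,22/13, 31/3, 22, 23, 68 ]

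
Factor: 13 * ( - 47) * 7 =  - 4277= -7^1*13^1 * 47^1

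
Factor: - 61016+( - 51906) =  - 2^1*131^1*431^1 = - 112922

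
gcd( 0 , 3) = 3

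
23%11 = 1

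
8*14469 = 115752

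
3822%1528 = 766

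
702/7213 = 702/7213 =0.10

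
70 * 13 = 910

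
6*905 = 5430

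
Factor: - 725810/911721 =- 2^1*3^ ( - 1) *5^1*181^1*401^1*303907^( - 1)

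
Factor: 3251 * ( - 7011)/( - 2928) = 2^( - 4)*3^1 * 19^1 * 41^1*61^( - 1) * 3251^1 = 7597587/976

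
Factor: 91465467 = 3^1 * 30488489^1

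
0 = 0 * 93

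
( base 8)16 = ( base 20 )e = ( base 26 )E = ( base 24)E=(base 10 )14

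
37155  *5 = 185775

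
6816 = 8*852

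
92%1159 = 92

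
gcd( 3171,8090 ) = 1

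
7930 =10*793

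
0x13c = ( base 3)102201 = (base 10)316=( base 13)1B4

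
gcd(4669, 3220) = 161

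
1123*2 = 2246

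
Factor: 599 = 599^1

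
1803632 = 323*5584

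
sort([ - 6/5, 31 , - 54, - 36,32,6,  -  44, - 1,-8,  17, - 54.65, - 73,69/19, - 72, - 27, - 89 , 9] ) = [-89, - 73, - 72, - 54.65,-54, - 44,-36, - 27 , - 8, - 6/5 , - 1, 69/19,6 , 9,  17,31, 32] 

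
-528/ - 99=5+1/3 = 5.33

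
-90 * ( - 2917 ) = 262530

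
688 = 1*688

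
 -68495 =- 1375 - 67120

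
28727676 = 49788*577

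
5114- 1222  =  3892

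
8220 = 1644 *5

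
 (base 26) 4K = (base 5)444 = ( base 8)174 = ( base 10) 124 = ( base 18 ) 6g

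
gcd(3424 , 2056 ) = 8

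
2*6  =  12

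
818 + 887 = 1705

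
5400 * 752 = 4060800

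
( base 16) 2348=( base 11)6871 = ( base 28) beg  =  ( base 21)KA2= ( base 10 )9032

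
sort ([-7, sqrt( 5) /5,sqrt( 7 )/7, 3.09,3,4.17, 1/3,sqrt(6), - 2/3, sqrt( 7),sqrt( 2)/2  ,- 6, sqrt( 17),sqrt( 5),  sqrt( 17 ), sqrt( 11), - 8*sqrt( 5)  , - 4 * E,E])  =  [ - 8*sqrt( 5 ), - 4*E,-7, - 6, - 2/3, 1/3,sqrt ( 7 ) /7,sqrt( 5)/5,sqrt(2 ) /2, sqrt( 5 ),sqrt(6),sqrt( 7),E, 3, 3.09,sqrt( 11),sqrt( 17), sqrt( 17),4.17]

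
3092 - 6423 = - 3331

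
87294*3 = 261882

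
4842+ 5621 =10463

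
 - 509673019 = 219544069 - 729217088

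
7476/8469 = 2492/2823 = 0.88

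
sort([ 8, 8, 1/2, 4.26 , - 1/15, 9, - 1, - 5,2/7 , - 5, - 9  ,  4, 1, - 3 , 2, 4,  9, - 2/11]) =[ - 9,-5, - 5,-3,-1,-2/11  , - 1/15, 2/7, 1/2,  1, 2,4, 4, 4.26,8 , 8, 9, 9] 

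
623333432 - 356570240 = 266763192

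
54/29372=27/14686  =  0.00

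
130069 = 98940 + 31129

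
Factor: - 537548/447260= - 643/535 = - 5^( - 1)*107^( - 1)*643^1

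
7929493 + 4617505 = 12546998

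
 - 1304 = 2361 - 3665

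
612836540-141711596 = 471124944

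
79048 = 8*9881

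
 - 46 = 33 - 79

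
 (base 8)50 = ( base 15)2A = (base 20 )20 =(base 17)26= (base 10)40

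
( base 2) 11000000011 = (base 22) 33l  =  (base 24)2G3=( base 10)1539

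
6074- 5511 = 563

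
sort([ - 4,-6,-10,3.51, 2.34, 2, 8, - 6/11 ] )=[ - 10, - 6, - 4,-6/11,  2, 2.34, 3.51, 8]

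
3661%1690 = 281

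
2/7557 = 2/7557  =  0.00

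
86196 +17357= 103553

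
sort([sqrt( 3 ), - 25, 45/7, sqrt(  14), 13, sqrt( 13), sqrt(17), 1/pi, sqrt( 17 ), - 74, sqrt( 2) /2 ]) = [ - 74, - 25,  1/pi,sqrt(2)/2,sqrt(3),sqrt( 13 ), sqrt (14), sqrt( 17 ), sqrt(17),45/7,13]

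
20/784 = 5/196 = 0.03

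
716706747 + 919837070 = 1636543817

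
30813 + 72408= 103221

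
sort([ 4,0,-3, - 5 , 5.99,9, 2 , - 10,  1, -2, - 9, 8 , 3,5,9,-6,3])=[-10, - 9, - 6,-5,-3 , - 2, 0, 1,2, 3,3 , 4,5,5.99,8,9,  9]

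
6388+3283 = 9671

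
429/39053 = 429/39053 = 0.01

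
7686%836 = 162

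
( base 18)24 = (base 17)26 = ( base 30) 1A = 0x28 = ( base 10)40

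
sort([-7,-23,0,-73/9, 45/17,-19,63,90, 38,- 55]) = [-55,-23, - 19,-73/9, - 7, 0,45/17,38,63,90]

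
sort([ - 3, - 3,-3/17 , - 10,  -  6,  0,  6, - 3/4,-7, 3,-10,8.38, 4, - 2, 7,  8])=[ - 10, - 10, - 7, - 6 , - 3, - 3, - 2,- 3/4, - 3/17, 0,3,4, 6,7,  8,  8.38 ] 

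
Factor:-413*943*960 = -373880640 = - 2^6* 3^1 * 5^1 *7^1 * 23^1*41^1 * 59^1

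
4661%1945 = 771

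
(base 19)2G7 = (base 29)16i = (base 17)39D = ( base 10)1033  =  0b10000001001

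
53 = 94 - 41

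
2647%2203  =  444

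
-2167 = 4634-6801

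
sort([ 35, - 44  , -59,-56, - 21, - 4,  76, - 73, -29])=[-73,-59, - 56  ,-44, - 29, - 21, - 4, 35 , 76]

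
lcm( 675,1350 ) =1350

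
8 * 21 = 168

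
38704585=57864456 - 19159871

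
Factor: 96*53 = 5088=2^5*3^1*53^1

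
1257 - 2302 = - 1045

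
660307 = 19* 34753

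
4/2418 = 2/1209 = 0.00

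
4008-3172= 836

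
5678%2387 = 904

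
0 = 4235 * 0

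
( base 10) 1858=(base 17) 675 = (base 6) 12334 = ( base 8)3502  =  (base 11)143a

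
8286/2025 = 4 + 62/675= 4.09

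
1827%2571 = 1827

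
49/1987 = 49/1987= 0.02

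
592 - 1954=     -  1362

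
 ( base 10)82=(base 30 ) 2M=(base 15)57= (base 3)10001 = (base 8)122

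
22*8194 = 180268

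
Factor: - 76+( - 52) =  - 128 = - 2^7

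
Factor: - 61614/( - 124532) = 189/382 = 2^(-1)*3^3*7^1*191^( - 1)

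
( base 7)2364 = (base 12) 613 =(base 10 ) 879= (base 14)46B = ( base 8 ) 1557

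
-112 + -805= - 917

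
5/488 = 5/488 = 0.01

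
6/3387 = 2/1129 = 0.00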